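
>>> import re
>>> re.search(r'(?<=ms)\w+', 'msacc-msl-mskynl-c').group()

The positive lookaround only admits positions where the adjacent text matches; those characters stay outside the span.
Unlike `match`, `search` isn't anchored — it looks for the pattern anywhere in the string.
The match spans [2:5] → 'acc'.

'acc'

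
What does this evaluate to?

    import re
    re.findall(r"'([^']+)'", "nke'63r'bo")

Walking the string: at [3:8] match "'63r'", group 1 = '63r'.
With a single group, `findall` returns only what that group captured — 1 item.

['63r']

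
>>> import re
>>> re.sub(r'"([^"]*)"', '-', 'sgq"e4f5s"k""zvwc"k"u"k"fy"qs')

Matches: at [3:10] → '"e4f5s"'; at [11:13] → '""'; at [17:20] → '"k"'; at [21:24] → '"k"'.
Every occurrence is swapped for '-'.

'sgq-k-zvwc-u-fy"qs'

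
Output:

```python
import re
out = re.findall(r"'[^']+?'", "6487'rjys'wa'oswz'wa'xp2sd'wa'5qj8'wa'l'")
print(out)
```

["'rjys'", "'oswz'", "'xp2sd'", "'5qj8'", "'l'"]

No capturing groups, so `findall` returns the 5 full match strings.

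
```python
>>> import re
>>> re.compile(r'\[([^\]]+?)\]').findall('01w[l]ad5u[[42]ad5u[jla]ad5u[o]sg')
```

Matches: at [3:6] match '[l]', group 1 = 'l'; at [10:15] match '[[42]', group 1 = '[42'; at [19:24] match '[jla]', group 1 = 'jla'; at [28:31] match '[o]', group 1 = 'o'.
One capturing group, so `findall` returns just the captured substring from each match — 4 in all.

['l', '[42', 'jla', 'o']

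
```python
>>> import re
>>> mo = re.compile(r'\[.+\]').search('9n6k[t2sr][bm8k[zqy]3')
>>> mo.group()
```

Unlike `match`, `search` isn't anchored — it looks for the pattern anywhere in the string.
The match spans [4:20] → '[t2sr][bm8k[zqy]'.

'[t2sr][bm8k[zqy]'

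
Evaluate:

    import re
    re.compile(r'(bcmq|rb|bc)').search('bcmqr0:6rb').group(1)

The match spans [0:4] → 'bcmq'.
Captured: group 1 = 'bcmq'.

'bcmq'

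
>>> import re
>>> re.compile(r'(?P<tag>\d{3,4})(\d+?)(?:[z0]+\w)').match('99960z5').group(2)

'0'

Pattern: 3 to 4 of a digit (captured as 'tag'); then one or more of a digit (lazy) (captured); then one or more of one of [z0], then a word character (non-capturing group).
`re.match` only tries the pattern at the start of the string.
The match spans [0:7] → '99960z5'.
Captured: group 1 = '9996', group 2 = '0'.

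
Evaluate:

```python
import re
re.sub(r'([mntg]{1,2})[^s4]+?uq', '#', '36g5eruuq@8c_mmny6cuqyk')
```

'36#@8c_#yk'

A non-greedy quantifier consumes as few characters as it can — just enough that the remainder of the pattern still matches from where it stops; whatever follows it matches normally.
`sub` substitutes '#' at each match site.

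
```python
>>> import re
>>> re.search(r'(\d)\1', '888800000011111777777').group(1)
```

The match spans [0:2] → '88'.
Captured: group 1 = '8'.

'8'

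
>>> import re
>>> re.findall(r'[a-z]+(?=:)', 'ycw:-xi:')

Because the assertion is zero-width, the text it checks is not consumed and won't appear in the result.
With no groups in the pattern, `findall` gives back each whole match — 2 here.

['ycw', 'xi']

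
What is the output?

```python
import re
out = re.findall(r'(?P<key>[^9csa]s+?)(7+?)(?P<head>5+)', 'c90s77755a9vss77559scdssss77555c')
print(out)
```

Pattern: any character except [9csa], then one or more of the literal 's' (lazy) (captured as 'key'); then one or more of a literal '7' (lazy) (captured); then one or more of a literal '5' (captured as 'head').
Walking the string: at [2:9] match '0s77755', groups = ('0s', '777', '55'); at [11:18] match 'vss7755', groups = ('vss', '77', '55'); at [21:31] match 'dssss77555', groups = ('dssss', '77', '555').
With 3 capturing groups, `findall` returns a 3-tuple per match.

[('0s', '777', '55'), ('vss', '77', '55'), ('dssss', '77', '555')]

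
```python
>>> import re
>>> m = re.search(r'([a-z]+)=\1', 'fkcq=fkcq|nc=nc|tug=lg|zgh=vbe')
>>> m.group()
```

`\1` is not a pattern — it's the concrete string captured by group 1, re-applied verbatim.
The match spans [0:9] → 'fkcq=fkcq'.

'fkcq=fkcq'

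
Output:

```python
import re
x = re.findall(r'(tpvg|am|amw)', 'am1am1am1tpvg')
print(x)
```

`findall` collects group 1 from each match (4 total).

['am', 'am', 'am', 'tpvg']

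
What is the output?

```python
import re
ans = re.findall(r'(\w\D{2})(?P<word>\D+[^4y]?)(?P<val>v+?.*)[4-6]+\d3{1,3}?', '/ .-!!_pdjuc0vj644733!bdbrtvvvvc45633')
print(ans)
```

[('_pd', 'juc0', 'vj644733!bdbrtvvvvc45')]

The pattern matches a word character, then exactly 2 of a non-digit (captured); then one or more of a non-digit, then optionally any character except [4y] (captured as 'word'); then one or more of the literal 'v' (lazy), then zero or more of any character (captured as 'val'); then one or more of a character in [4-6], then a digit, then 1 to 3 of the literal '3' (lazy).
With 3 capturing groups, `findall` returns a 3-tuple per match.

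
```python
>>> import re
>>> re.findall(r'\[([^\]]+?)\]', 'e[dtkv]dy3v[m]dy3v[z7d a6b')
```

Matches: at [1:7] match '[dtkv]', group 1 = 'dtkv'; at [11:14] match '[m]', group 1 = 'm'.
With a single group, `findall` returns only what that group captured — 2 items.

['dtkv', 'm']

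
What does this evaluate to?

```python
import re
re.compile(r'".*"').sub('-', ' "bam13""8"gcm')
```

' -gcm'

Every occurrence is swapped for '-'.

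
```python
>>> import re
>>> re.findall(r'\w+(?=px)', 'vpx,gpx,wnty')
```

['v', 'g']

Lookahead/lookbehind check context without consuming it, so the matched span excludes the asserted characters.
Matches: at [0:1] → 'v'; at [4:5] → 'g'.
`findall` yields the raw match text (2 of them) because the pattern has no groups.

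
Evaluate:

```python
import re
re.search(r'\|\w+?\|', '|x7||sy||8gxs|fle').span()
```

(0, 4)

The match spans [0:4] → '|x7|'.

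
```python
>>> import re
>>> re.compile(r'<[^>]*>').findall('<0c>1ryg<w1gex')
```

['<0c>']

Matches: at [0:4] → '<0c>'.
Since nothing is captured, `findall` lists the 1 matched substring directly.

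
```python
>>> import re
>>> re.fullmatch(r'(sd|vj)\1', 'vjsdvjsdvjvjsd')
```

None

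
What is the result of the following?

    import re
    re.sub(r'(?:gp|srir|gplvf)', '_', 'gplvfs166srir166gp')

`|` is ordered: at each position the engine commits to the first alternative that works.
Each match is replaced by '_'.

'_lvfs166_166_'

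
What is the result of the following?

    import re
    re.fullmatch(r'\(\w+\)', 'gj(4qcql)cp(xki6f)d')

None

`re.fullmatch` requires the pattern to consume the entire string.
Here the string isn't matched end-to-end, so the call returns None.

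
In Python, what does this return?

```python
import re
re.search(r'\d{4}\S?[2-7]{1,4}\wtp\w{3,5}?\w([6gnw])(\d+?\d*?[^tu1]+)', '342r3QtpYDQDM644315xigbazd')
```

None

Here the pattern never matches, so the call returns None.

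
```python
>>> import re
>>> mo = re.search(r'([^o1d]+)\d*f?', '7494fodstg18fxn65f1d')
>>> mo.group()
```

Pattern: one or more of any character except [o1d] (captured); then zero or more of a digit, then optionally the literal 'f'.
The match spans [0:5] → '7494f'.

'7494f'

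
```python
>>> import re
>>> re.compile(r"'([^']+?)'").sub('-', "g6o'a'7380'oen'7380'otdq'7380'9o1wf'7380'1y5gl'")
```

`sub` substitutes '-' at each match site.

'g6o-7380-7380-7380-7380-'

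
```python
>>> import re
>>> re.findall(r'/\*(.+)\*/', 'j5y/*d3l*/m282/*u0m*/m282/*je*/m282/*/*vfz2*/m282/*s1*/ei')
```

Walking the string: at [3:55] match '/*d3l*/m282/*u0m*/m282/*je*/m282/*/*vfz2*/m282/*s1*/', group 1 = 'd3l*/m282/*u0m*/m282/*je*/m282/*/*vfz2*/m282/*s1'.
With a single group, `findall` returns only what that group captured — 1 item.

['d3l*/m282/*u0m*/m282/*je*/m282/*/*vfz2*/m282/*s1']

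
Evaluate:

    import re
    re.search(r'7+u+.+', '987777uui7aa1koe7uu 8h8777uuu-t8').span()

The match spans [2:32] → '7777uui7aa1koe7uu 8h8777uuu-t8'.

(2, 32)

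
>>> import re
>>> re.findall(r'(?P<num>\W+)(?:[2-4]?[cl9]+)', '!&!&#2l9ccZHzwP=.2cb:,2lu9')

['!&!&#', '=.', ':,']

The pattern matches one or more of a non-word character (captured as 'num'); then optionally a character in [2-4], then one or more of one of [cl9] (non-capturing group).
Walking the string: at [0:10] match '!&!&#2l9cc', group 1 = '!&!&#'; at [15:19] match '=.2c', group 1 = '=.'; at [20:24] match ':,2l', group 1 = ':,'.
One capturing group, so `findall` returns just the captured substring from each match — 3 in all.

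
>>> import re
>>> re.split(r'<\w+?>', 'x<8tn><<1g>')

['x', '<', '']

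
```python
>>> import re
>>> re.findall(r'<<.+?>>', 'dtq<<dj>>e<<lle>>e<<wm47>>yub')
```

With the lazy modifier that quantifier settles for the fewest repetitions that let the rest of the pattern succeed (the atoms after it are unaffected and can still be greedy).
Walking the string: at [3:9] → '<<dj>>'; at [10:17] → '<<lle>>'; at [18:26] → '<<wm47>>'.
No capturing groups, so `findall` returns the 3 full match strings.

['<<dj>>', '<<lle>>', '<<wm47>>']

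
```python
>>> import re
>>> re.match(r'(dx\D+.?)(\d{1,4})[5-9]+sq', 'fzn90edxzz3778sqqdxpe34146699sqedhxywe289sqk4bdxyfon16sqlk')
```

The pattern matches the literal 'dx', then one or more of a non-digit, then optionally any character (captured); then 1 to 4 of a digit (captured); then one or more of a character in [5-9], then the literal 'sq'.
`re.match` only tries the pattern at the start of the string.
Here position 0 doesn't satisfy it, so the call returns None.

None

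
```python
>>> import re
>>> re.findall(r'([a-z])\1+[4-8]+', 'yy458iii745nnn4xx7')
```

['y', 'i', 'n', 'x']

The backreference `\1` re-matches whatever the first group consumed, character for character.
Walking the string: at [0:5] match 'yy458', group 1 = 'y'; at [5:11] match 'iii745', group 1 = 'i'; at [11:15] match 'nnn4', group 1 = 'n'; at [15:18] match 'xx7', group 1 = 'x'.
Because there's exactly one group, `findall` drops the full match and keeps group 1 from each hit.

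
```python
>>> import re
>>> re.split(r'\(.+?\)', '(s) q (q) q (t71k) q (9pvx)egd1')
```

['', ' q ', ' q ', ' q ', 'egd1']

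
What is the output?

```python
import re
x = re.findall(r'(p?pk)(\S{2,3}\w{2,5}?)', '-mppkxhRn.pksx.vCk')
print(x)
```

[('ppk', 'xhRn'), ('pk', 'sx.vC')]

This matches optionally the literal 'p', then the literal 'pk' (captured); then 2 to 3 of a non-whitespace character, then 2 to 5 of a word character (lazy) (captured).
With the lazy modifier that quantifier settles for the fewest repetitions that let the rest of the pattern succeed (the atoms after it are unaffected and can still be greedy).
Matches: at [2:9] match 'ppkxhRn', groups = ('ppk', 'xhRn'); at [10:17] match 'pksx.vC', groups = ('pk', 'sx.vC').
With 2 capturing groups, `findall` returns a 2-tuple per match.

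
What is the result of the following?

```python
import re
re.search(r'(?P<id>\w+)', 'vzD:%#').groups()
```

The pattern matches one or more of a word character (captured as 'id').
`re.search` tries every starting position until one works.
The match spans [0:3] → 'vzD'.
Captured: group 1 = 'vzD'.

('vzD',)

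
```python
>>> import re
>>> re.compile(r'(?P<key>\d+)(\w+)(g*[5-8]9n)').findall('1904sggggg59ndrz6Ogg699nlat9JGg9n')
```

This matches one or more of a digit (captured as 'key'); then one or more of a word character (captured); then zero or more of the literal 'g', then a character in [5-8], then the literal '9n' (captured).
Matches: at [0:13] match '1904sggggg59n', groups = ('1904', 'sggggg', '59n').
`findall` packs the 3 group values into a tuple for every match.

[('1904', 'sggggg', '59n')]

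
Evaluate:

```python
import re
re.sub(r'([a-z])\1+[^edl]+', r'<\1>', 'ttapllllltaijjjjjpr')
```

'<t><l>'

A backreference is literal: `\1` must see the identical characters the first group matched.
Matches: at [0:4] → 'ttap'; at [4:19] → 'llllltaijjjjjpr'.
Each match is replaced using the text its own group 1 captured.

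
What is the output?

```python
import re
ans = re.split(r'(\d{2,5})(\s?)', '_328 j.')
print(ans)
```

['_', '328', ' ', 'j.']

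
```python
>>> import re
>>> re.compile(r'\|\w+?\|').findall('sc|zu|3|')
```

['|zu|']

Walking the string: at [2:6] → '|zu|'.
No capturing groups, so `findall` returns the 1 full match string.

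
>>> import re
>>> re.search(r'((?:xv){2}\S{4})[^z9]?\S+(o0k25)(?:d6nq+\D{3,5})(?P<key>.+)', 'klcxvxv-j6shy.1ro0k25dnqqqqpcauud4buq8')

None

The pattern matches the literal 'xv' repeated 2 times, then exactly 4 of a non-whitespace character (captured); then optionally any character except [z9], then one or more of a non-whitespace character; then the literal 'o0', then the literal 'k25' (captured); then the literal 'd6n', then one or more of the literal 'q', then 3 to 5 of a non-digit (non-capturing group); then one or more of any character (captured as 'key').
Unlike `match`, `search` isn't anchored — it looks for the pattern anywhere in the string.
Here nothing in the string fits, so the call returns None.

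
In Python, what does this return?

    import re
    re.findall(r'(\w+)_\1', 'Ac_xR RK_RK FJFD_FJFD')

The backreference `\1` re-matches whatever the first group consumed, character for character.
One capturing group, so `findall` returns just the captured substring from each match — 2 in all.

['RK', 'FJFD']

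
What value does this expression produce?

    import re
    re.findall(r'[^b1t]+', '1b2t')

Pattern: one or more of any character except [b1t].
Scanning left to right: at [2:3] → '2'.
`findall` yields the raw match text (1 of them) because the pattern has no groups.

['2']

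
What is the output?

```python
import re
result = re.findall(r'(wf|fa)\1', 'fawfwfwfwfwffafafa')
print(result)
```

A backreference is literal: `\1` must see the identical characters the first group matched.
`findall` collects group 1 from each match (3 total).

['wf', 'wf', 'fa']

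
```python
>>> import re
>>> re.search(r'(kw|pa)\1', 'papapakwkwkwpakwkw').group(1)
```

'pa'

`\1` is not a pattern — it's the concrete string captured by group 1, re-applied verbatim.
`re.search` tries every starting position until one works.
The match spans [0:4] → 'papa'.
Captured: group 1 = 'pa'.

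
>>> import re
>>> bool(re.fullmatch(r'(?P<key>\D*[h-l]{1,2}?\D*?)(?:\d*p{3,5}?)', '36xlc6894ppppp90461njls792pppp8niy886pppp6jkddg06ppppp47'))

False

This matches zero or more of a non-digit, then 1 to 2 of a character in [h-l] (lazy), then zero or more of a non-digit (lazy) (captured as 'key'); then zero or more of a digit, then 3 to 5 of the literal 'p' (lazy) (non-capturing group).
`fullmatch` succeeds only if the pattern covers the string from start to end.
Here the string isn't matched end-to-end, so the call returns None, and `bool(None)` is False.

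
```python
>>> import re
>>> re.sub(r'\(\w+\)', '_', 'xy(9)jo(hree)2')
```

'xy_jo_2'

Each match is replaced by '_'.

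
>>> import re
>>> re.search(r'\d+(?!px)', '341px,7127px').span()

Because the assertion is negative and zero-width, positions next to the forbidden text are skipped.
The match spans [0:2] → '34'.

(0, 2)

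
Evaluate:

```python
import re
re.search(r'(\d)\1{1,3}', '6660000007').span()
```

(0, 3)

After group 1 captures some text, `\1` only succeeds where that same text appears again.
The match spans [0:3] → '666'.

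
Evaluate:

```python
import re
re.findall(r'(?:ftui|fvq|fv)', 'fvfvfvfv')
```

['fv', 'fv', 'fv', 'fv']

With no groups in the pattern, `findall` gives back each whole match — 4 here.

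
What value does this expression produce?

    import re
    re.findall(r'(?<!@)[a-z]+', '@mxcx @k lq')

`(?!…)`/`(?<!…)` only lets a position through if the neighbouring text does NOT match; no characters are consumed.
No capturing groups, so `findall` returns the 2 full match strings.

['xcx', 'lq']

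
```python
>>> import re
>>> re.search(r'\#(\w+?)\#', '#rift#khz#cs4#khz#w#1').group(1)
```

`re.search` tries every starting position until one works.
The match spans [0:6] → '#rift#'.
Captured: group 1 = 'rift'.

'rift'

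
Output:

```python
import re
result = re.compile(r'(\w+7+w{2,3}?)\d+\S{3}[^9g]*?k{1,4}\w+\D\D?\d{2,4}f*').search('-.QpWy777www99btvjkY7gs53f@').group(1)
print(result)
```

QpWy777www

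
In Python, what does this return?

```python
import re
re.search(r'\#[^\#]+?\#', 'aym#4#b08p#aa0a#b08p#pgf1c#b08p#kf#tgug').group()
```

`re.search` scans for the first position where the pattern succeeds.
The match spans [3:6] → '#4#'.

'#4#'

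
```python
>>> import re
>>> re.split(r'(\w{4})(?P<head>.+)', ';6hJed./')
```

Pattern: exactly 4 of a word character (captured); then one or more of any character (captured as 'head').
`re.split` interleaves the captured-group text with the surrounding fragments.

[';', '6hJe', 'd./', '']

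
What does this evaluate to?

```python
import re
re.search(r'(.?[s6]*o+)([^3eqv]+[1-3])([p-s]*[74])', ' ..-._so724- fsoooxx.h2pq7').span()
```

(5, 26)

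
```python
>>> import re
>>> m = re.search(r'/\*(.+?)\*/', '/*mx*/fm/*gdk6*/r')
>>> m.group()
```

With the lazy modifier that quantifier settles for the fewest repetitions that let the rest of the pattern succeed (the atoms after it are unaffected and can still be greedy).
The match spans [0:6] → '/*mx*/'.

'/*mx*/'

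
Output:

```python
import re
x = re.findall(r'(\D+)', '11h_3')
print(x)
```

['h_']

This matches one or more of a non-digit (captured).
`findall` collects group 1 from the one match (1 total).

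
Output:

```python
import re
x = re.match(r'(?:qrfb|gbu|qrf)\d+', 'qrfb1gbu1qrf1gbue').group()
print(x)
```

qrfb1

`re.match` won't scan ahead — the pattern has to work from the very first character.
The match spans [0:5] → 'qrfb1'.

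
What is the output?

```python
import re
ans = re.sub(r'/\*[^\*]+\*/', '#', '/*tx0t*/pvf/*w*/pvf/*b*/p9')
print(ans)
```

#pvf#pvf#p9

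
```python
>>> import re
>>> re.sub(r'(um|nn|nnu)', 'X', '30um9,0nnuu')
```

`|` is ordered: at each position the engine commits to the first alternative that works.
Every occurrence is swapped for 'X'.

'30X9,0Xuu'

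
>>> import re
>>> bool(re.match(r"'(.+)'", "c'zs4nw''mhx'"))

False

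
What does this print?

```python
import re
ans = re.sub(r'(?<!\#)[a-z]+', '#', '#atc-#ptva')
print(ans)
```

The negative lookaround is zero-width — it rules out positions where the adjacent text would match, without consuming anything.
Matches: at [2:4] → 'tc'; at [7:10] → 'tva'.
`sub` substitutes '#' at each match site.

#a#-#p#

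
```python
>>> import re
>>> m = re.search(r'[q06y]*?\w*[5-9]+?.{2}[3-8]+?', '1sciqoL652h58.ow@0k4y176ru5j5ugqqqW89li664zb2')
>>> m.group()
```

'1sciqoL652h5'

The pattern matches zero or more of one of [q06y] (lazy), then zero or more of a word character; then one or more of a character in [5-9] (lazy), then exactly 2 of any character, then one or more of a character in [3-8] (lazy).
With the lazy modifier that quantifier settles for the fewest repetitions that let the rest of the pattern succeed (the atoms after it are unaffected and can still be greedy).
`search` walks the string left to right and returns the first match it finds.
The match spans [0:12] → '1sciqoL652h5'.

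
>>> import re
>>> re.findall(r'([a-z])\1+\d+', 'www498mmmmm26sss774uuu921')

After group 1 captures some text, `\1` only succeeds where that same text appears again.
With a single group, `findall` returns only what that group captured — 4 items.

['w', 'm', 's', 'u']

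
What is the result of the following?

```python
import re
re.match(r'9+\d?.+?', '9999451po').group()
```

`re.match` only tries the pattern at the start of the string.
The match spans [0:6] → '999945'.

'999945'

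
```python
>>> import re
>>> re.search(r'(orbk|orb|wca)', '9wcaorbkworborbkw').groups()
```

('wca',)

The match spans [1:4] → 'wca'.
Captured: group 1 = 'wca'.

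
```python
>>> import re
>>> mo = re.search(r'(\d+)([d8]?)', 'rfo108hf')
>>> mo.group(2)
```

''

This matches one or more of a digit (captured); then optionally one of [d8] (captured).
Unlike `match`, `search` isn't anchored — it looks for the pattern anywhere in the string.
The match spans [3:6] → '108'.
Captured: group 1 = '108', group 2 = ''.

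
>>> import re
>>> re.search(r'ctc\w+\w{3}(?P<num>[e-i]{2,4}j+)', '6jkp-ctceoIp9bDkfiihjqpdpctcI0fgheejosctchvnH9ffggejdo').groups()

The match spans [5:52] → 'ctceoIp9bDkfiihjqpdpctcI0fgheejosctchvnH9ffggej'.
Captured: group 1 = 'gej'.

('gej',)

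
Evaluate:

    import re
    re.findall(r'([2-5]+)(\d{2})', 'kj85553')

Pattern: one or more of a character in [2-5] (captured); then exactly 2 of a digit (captured).
Walking the string: at [3:7] match '5553', groups = ('55', '53').
Multiple groups make `findall` return tuples — one 2-tuple for the one match.

[('55', '53')]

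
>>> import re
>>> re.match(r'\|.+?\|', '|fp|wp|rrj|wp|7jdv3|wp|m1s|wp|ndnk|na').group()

'|fp|'

`re.match` won't scan ahead — the pattern has to work from the very first character.
The match spans [0:4] → '|fp|'.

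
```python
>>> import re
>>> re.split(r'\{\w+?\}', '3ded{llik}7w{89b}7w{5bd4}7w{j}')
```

['3ded', '7w', '7w', '7w', '']

Matches to split on: at [4:10] → '{llik}'; at [12:17] → '{89b}'; at [19:25] → '{5bd4}'; at [27:30] → '{j}'.
The string is cut at each match, leaving 5 pieces.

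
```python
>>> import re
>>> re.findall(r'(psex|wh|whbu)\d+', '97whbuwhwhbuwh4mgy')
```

['wh']

Because there's exactly one group, `findall` drops the full match and keeps group 1 from the one hit.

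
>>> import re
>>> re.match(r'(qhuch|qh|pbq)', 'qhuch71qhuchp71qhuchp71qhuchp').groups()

('qhuch',)

Alternation isn't longest-match — the leftmost alternative that fits at this position is chosen.
With `match`, the pattern is implicitly anchored at the beginning.
The match spans [0:5] → 'qhuch'.
Captured: group 1 = 'qhuch'.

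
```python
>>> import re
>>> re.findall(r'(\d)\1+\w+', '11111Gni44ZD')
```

['1']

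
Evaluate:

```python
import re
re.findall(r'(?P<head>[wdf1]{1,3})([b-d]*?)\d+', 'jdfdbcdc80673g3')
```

Pattern: 1 to 3 of one of [wdf1] (captured as 'head'); then zero or more of a character in [b-d] (lazy) (captured); then one or more of a digit.
2 groups means the one result is a tuple of 2 captured strings — 1 here.

[('dfd', 'bcdc')]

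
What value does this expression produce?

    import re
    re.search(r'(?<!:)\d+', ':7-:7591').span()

Because the assertion is negative and zero-width, positions next to the forbidden text are skipped.
The match spans [5:8] → '591'.

(5, 8)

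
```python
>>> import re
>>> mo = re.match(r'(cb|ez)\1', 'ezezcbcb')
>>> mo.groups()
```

('ez',)

The match spans [0:4] → 'ezez'.
Captured: group 1 = 'ez'.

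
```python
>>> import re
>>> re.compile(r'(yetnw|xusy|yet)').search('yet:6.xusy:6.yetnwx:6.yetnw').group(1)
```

'yet'

`search` walks the string left to right and returns the first match it finds.
The match spans [0:3] → 'yet'.
Captured: group 1 = 'yet'.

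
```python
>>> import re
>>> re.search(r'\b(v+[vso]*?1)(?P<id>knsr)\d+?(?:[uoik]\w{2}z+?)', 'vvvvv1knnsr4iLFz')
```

None

This matches a word boundary (`\b`, zero-width); then one or more of the literal 'v', then zero or more of one of [vso] (lazy), then the literal '1' (captured); then the literal 'k', then the literal 'nsr' (captured as 'id'); then one or more of a digit (lazy); then one of [uoik], then exactly 2 of a word character, then one or more of the literal 'z' (lazy) (non-capturing group).
`re.search` tries every starting position until one works.
Here nothing in the string fits, so the call returns None.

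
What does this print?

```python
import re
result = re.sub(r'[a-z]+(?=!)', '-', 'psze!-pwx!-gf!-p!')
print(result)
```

-!--!--!--!

Lookahead/lookbehind check context without consuming it, so the matched span excludes the asserted characters.
Matches: at [0:4] → 'psze'; at [6:9] → 'pwx'; at [11:13] → 'gf'; at [15:16] → 'p'.
Every occurrence is swapped for '-'.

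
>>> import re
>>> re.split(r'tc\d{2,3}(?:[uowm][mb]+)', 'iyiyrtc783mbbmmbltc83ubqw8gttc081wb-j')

['iyiyr', 'l', 'qw8gt', '-j']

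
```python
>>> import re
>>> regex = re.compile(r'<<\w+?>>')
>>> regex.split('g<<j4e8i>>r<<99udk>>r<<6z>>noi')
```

['g', 'r', 'r', 'noi']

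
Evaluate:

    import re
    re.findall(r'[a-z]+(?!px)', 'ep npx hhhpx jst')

The negative lookaround is zero-width — it rules out positions where the adjacent text would match, without consuming anything.
Matches: at [0:2] → 'ep'; at [3:6] → 'npx'; at [7:12] → 'hhhpx'; at [13:16] → 'jst'.
`findall` yields the raw match text (4 of them) because the pattern has no groups.

['ep', 'npx', 'hhhpx', 'jst']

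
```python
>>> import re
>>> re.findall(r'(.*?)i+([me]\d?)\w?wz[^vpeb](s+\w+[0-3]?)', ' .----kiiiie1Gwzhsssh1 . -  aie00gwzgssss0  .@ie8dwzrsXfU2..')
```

[(' .----k', 'e1', 'sssh1'), (' . -  aie00gwzgssss0  .@', 'e8', 'sXfU2')]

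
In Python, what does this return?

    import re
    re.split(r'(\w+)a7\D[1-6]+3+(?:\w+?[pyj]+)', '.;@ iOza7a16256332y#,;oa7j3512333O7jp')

Pattern: one or more of a word character (captured); then the literal 'a7', then a non-digit, then one or more of a character in [1-6]; then one or more of a literal '3'; then one or more of a word character (lazy), then one or more of one of [pyj] (non-capturing group).
With a capturing group present, the delimiter's captured portion is kept in the result list.

['.;@ ', 'iOz', '#,;', 'o', '']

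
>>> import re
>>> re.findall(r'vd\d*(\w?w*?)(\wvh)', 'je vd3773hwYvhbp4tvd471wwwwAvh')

Pattern: the literal 'vd', then zero or more of a digit; then optionally a word character, then zero or more of a literal 'w' (lazy) (captured); then a word character, then the literal 'vh' (captured).
`findall` packs the 2 group values into a tuple for every match.

[('hw', 'Yvh'), ('wwww', 'Avh')]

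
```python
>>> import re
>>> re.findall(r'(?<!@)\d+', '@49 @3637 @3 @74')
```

`(?!…)`/`(?<!…)` only lets a position through if the neighbouring text does NOT match; no characters are consumed.
`findall` yields the raw match text (3 of them) because the pattern has no groups.

['9', '637', '4']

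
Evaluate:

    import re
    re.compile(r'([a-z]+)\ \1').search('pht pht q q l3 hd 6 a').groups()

('pht',)

A backreference is literal: `\1` must see the identical characters the first group matched.
Unlike `match`, `search` isn't anchored — it looks for the pattern anywhere in the string.
The match spans [0:7] → 'pht pht'.
Captured: group 1 = 'pht'.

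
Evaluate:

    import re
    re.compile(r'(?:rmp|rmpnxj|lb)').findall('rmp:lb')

['rmp', 'lb']

Walking the string: at [0:3] → 'rmp'; at [4:6] → 'lb'.
Since nothing is captured, `findall` lists the 2 matched substrings directly.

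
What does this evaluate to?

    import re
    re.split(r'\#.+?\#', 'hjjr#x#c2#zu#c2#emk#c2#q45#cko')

Matches to split on: at [4:7] → '#x#'; at [9:13] → '#zu#'; at [15:20] → '#emk#'; at [22:27] → '#q45#'.
Each match becomes a cut point; 5 segments remain.

['hjjr', 'c2', 'c2', 'c2', 'cko']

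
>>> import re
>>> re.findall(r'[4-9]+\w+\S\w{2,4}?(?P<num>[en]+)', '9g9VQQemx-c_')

['e']

The pattern matches one or more of a character in [4-9]; then one or more of a word character, then a non-whitespace character, then 2 to 4 of a word character (lazy); then one or more of one of [en] (captured as 'num').
Scanning left to right: at [0:7] match '9g9VQQe', group 1 = 'e'.
One capturing group, so `findall` returns just the captured substring from the one match — 1 in all.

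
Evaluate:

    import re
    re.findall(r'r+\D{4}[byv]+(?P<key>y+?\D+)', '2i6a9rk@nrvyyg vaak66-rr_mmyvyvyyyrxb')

The pattern matches one or more of the literal 'r', then exactly 4 of a non-digit, then one or more of one of [byv]; then one or more of the literal 'y' (lazy), then one or more of a non-digit (captured as 'key').
Matches: at [5:19] match 'rk@nrvyyg vaak', group 1 = 'yg vaak'; at [22:37] match 'rr_mmyvyvyyyrxb', group 1 = 'yrxb'.
With a single group, `findall` returns only what that group captured — 2 items.

['yg vaak', 'yrxb']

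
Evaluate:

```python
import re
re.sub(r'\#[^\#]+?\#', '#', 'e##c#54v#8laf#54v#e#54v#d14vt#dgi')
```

Matches: at [2:5] → '#c#'; at [8:14] → '#8laf#'; at [17:20] → '#e#'; at [23:30] → '#d14vt#'.
Each match is replaced by '#'.

'e##54v#54v#54v#dgi'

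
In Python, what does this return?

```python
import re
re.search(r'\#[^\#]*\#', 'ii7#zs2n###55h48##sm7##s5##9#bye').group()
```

'#zs2n#'

`re.search` tries every starting position until one works.
The match spans [3:9] → '#zs2n#'.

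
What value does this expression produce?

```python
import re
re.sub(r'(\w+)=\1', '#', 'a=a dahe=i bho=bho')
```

'# dahe=i #'

After group 1 captures some text, `\1` only succeeds where that same text appears again.
Matches: at [0:3] → 'a=a'; at [11:18] → 'bho=bho'.
Each match is replaced by '#'.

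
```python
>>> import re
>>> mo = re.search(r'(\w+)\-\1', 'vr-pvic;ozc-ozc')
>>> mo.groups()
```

`\1` has to match the exact text group 1 already captured.
`search` walks the string left to right and returns the first match it finds.
The match spans [8:15] → 'ozc-ozc'.
Captured: group 1 = 'ozc'.

('ozc',)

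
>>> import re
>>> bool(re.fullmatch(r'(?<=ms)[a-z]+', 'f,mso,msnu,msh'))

False

`re.fullmatch` is like wrapping the pattern in `^…$` (in single-line mode).
Here there's no way to consume every character, so the call returns None, and `bool(None)` is False.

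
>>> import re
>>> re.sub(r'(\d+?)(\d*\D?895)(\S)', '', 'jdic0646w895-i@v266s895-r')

'jdici@vr'

Pattern: one or more of a digit (lazy) (captured); then zero or more of a digit, then optionally a non-digit, then the literal '895' (captured); then a non-whitespace character (captured).
Matches: at [4:13] → '0646w895-'; at [16:24] → '266s895-'.
`sub` substitutes '' at each match site.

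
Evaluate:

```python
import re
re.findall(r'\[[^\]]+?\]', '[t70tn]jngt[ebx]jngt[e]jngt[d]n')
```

['[t70tn]', '[ebx]', '[e]', '[d]']

Matches: at [0:7] → '[t70tn]'; at [11:16] → '[ebx]'; at [20:23] → '[e]'; at [27:30] → '[d]'.
No capturing groups, so `findall` returns the 4 full match strings.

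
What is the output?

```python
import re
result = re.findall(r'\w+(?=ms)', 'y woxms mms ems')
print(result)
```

['wox', 'm', 'e']

The positive lookaround only admits positions where the adjacent text matches; those characters stay outside the span.
Since nothing is captured, `findall` lists the 3 matched substrings directly.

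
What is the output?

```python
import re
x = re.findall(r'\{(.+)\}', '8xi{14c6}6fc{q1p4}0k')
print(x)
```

Scanning left to right: at [3:18] match '{14c6}6fc{q1p4}', group 1 = '14c6}6fc{q1p4'.
One capturing group, so `findall` returns just the captured substring from the one match — 1 in all.

['14c6}6fc{q1p4']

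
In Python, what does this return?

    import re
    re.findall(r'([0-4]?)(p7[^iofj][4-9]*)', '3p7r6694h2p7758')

[('3', 'p7r6694'), ('2', 'p7758')]

`findall` packs the 2 group values into a tuple for every match.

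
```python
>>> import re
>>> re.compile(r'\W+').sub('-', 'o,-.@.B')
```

'o-B'

Each match is replaced by '-'.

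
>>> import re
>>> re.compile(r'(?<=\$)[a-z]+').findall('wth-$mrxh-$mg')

['mrxh', 'mg']

Lookahead/lookbehind check context without consuming it, so the matched span excludes the asserted characters.
Walking the string: at [5:9] → 'mrxh'; at [11:13] → 'mg'.
Since nothing is captured, `findall` lists the 2 matched substrings directly.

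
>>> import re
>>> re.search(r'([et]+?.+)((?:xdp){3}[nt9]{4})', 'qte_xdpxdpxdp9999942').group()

'te_xdpxdpxdp9999'

This matches one or more of one of [et] (lazy), then one or more of any character (captured); then the literal 'xdp' repeated 3 times, then exactly 4 of one of [nt9] (captured).
`re.search` scans for the first position where the pattern succeeds.
The match spans [1:17] → 'te_xdpxdpxdp9999'.
Captured: group 1 = 'te_', group 2 = 'xdpxdpxdp9999'.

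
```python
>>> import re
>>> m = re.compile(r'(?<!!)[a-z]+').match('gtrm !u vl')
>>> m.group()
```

`re.match` only tries the pattern at the start of the string.
The match spans [0:4] → 'gtrm'.

'gtrm'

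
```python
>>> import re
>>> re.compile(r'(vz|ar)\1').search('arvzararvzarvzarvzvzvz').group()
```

`\1` is not a pattern — it's the concrete string captured by group 1, re-applied verbatim.
`search` walks the string left to right and returns the first match it finds.
The match spans [4:8] → 'arar'.
Captured: group 1 = 'ar'.

'arar'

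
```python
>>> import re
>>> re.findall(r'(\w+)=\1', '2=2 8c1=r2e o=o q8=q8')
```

`\1` has to match the exact text group 1 already captured.
Matches: at [0:3] match '2=2', group 1 = '2'; at [12:15] match 'o=o', group 1 = 'o'; at [16:21] match 'q8=q8', group 1 = 'q8'.
With a single group, `findall` returns only what that group captured — 3 items.

['2', 'o', 'q8']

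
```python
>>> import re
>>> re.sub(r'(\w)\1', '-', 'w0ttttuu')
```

`\1` is not a pattern — it's the concrete string captured by group 1, re-applied verbatim.
Matches: at [2:4] → 'tt'; at [4:6] → 'tt'; at [6:8] → 'uu'.
Every occurrence is swapped for '-'.

'w0---'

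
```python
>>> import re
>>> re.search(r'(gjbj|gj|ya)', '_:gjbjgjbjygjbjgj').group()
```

Branches in `(...|...)` are attempted left-to-right; the first branch that allows the whole pattern to succeed is taken.
Unlike `match`, `search` isn't anchored — it looks for the pattern anywhere in the string.
The match spans [2:6] → 'gjbj'.
Captured: group 1 = 'gjbj'.

'gjbj'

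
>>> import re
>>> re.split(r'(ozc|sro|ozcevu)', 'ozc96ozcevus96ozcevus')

['', 'ozc', '96', 'ozc', 'evus96', 'ozc', 'evus']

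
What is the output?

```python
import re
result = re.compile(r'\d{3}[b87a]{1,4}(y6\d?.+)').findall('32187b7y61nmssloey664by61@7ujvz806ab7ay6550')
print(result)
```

['y61nmssloey664by61@7ujvz806ab7ay6550']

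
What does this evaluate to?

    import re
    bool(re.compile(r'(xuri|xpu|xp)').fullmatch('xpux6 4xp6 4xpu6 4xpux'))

`re.fullmatch` is like wrapping the pattern in `^…$` (in single-line mode).
Here the pattern can't cover the whole string, so the call returns None, and `bool(None)` is False.

False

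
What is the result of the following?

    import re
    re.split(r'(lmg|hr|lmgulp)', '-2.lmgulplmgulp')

Alternation isn't longest-match — the leftmost alternative that fits at this position is chosen.
With a capturing group present, the delimiter's captured portion is kept in the result list.

['-2.', 'lmg', 'ulp', 'lmg', 'ulp']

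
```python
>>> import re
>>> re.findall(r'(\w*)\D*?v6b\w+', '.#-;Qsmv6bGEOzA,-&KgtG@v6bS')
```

['', '']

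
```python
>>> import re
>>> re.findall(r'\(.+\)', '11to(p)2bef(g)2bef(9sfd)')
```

With no groups in the pattern, `findall` gives back each whole match — 1 here.

['(p)2bef(g)2bef(9sfd)']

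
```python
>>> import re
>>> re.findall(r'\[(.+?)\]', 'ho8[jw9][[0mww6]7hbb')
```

Lazy quantifiers expand one character at a time until the remainder of the pattern can match.
With a single group, `findall` returns only what that group captured — 2 items.

['jw9', '[0mww6']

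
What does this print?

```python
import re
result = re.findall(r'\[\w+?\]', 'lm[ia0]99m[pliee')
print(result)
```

Since nothing is captured, `findall` lists the 1 matched substring directly.

['[ia0]']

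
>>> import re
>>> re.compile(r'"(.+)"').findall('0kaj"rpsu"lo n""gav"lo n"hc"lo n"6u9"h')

Scanning left to right: at [4:37] match '"rpsu"lo n""gav"lo n"hc"lo n"6u9"', group 1 = 'rpsu"lo n""gav"lo n"hc"lo n"6u9'.
`findall` collects group 1 from the one match (1 total).

['rpsu"lo n""gav"lo n"hc"lo n"6u9']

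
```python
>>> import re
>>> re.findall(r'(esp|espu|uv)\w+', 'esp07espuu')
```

['esp']

Because there's exactly one group, `findall` drops the full match and keeps group 1 from the one hit.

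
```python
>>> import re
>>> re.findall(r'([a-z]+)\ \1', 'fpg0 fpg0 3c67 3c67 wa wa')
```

['wa']

`\1` has to match the exact text group 1 already captured.
`findall` collects group 1 from the one match (1 total).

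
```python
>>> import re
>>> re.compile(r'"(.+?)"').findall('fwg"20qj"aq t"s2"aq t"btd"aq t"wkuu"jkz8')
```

['20qj', 's2', 'btd', 'wkuu']

With the lazy modifier that quantifier settles for the fewest repetitions that let the rest of the pattern succeed (the atoms after it are unaffected and can still be greedy).
Walking the string: at [3:9] match '"20qj"', group 1 = '20qj'; at [13:17] match '"s2"', group 1 = 's2'; at [21:26] match '"btd"', group 1 = 'btd'; at [30:36] match '"wkuu"', group 1 = 'wkuu'.
`findall` collects group 1 from each match (4 total).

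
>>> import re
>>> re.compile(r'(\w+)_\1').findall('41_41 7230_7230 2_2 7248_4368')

`\1` has to match the exact text group 1 already captured.
`findall` collects group 1 from each match (3 total).

['41', '7230', '2']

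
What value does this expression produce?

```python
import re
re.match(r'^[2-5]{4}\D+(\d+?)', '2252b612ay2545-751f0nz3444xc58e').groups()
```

('6',)

The pattern matches anchored at the start of the string; then exactly 4 of a character in [2-5], then one or more of a non-digit; then one or more of a digit (lazy) (captured).
`match` is anchored at position 0; if the pattern doesn't fit there, it returns None.
The match spans [0:6] → '2252b6'.
Captured: group 1 = '6'.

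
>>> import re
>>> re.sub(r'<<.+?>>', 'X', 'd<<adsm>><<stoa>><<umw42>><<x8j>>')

A `+?`/`*?`/`{m,n}?` starts at its minimum and grows only as far as needed for what follows to match.
Matches: at [1:9] → '<<adsm>>'; at [9:17] → '<<stoa>>'; at [17:26] → '<<umw42>>'; at [26:33] → '<<x8j>>'.
Each match is replaced by 'X'.

'dXXXX'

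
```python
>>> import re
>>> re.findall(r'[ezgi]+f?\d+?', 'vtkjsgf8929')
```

['gf8']

The pattern matches one or more of one of [ezgi], then optionally a literal 'f'; then one or more of a digit (lazy).
Scanning left to right: at [5:8] → 'gf8'.
No capturing groups, so `findall` returns the 1 full match string.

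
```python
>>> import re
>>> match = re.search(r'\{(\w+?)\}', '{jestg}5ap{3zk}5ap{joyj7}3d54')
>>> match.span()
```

The match spans [0:7] → '{jestg}'.

(0, 7)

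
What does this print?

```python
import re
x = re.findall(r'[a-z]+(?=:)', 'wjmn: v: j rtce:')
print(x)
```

['wjmn', 'v', 'rtce']

The lookaround is zero-width — it requires the adjacent text to match without consuming it, so the asserted text isn't part of the match.
Walking the string: at [0:4] → 'wjmn'; at [6:7] → 'v'; at [11:15] → 'rtce'.
`findall` yields the raw match text (3 of them) because the pattern has no groups.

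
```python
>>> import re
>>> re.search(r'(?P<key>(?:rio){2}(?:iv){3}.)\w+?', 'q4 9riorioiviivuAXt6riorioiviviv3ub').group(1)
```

'riorioiviviv3'

Pattern: the literal 'rio' repeated 2 times, then the literal 'iv' repeated 3 times, then any character (captured as 'key'); then one or more of a word character (lazy).
With the lazy modifier that quantifier settles for the fewest repetitions that let the rest of the pattern succeed (the atoms after it are unaffected and can still be greedy).
Unlike `match`, `search` isn't anchored — it looks for the pattern anywhere in the string.
The match spans [20:34] → 'riorioiviviv3u'.
Captured: group 1 = 'riorioiviviv3'.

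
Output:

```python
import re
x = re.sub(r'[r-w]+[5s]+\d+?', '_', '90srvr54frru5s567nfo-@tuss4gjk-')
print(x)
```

90_f_7nfo-@_gjk-

This matches one or more of a character in [r-w]; then one or more of one of [5s]; then one or more of a digit (lazy).
With the lazy modifier that quantifier settles for the fewest repetitions that let the rest of the pattern succeed (the atoms after it are unaffected and can still be greedy).
Matches: at [2:8] → 'srvr54'; at [9:16] → 'rru5s56'; at [22:27] → 'tuss4'.
`sub` substitutes '_' at each match site.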